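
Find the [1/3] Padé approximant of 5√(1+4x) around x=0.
(35*x/2 + 5)/(x**3 - x**2 + 3*x/2 + 1)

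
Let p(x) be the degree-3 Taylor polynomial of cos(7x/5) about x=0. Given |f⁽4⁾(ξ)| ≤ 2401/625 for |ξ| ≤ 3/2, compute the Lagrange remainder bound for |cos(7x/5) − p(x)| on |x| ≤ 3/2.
64827/80000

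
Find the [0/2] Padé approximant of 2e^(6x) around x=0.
2/(18*x**2 - 6*x + 1)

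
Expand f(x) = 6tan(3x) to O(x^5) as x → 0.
18*x + 54*x**3 + O(x**5)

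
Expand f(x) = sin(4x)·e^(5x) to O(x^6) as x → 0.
4*x + 20*x**2 + 118*x**3/3 + 30*x**4 - 619*x**5/30 + O(x**6)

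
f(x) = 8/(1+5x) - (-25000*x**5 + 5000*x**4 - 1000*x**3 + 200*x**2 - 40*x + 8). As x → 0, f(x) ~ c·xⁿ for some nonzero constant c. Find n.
6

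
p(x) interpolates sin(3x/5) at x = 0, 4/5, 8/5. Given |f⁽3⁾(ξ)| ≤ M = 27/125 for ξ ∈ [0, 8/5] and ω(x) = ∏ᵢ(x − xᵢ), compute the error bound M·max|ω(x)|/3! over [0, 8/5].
64*sqrt(3)/15625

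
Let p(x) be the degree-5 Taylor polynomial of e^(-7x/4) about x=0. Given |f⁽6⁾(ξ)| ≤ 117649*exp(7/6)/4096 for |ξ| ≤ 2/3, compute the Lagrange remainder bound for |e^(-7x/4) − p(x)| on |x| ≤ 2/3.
117649*exp(7/6)/33592320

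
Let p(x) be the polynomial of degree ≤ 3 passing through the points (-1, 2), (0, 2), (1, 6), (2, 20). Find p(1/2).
25/8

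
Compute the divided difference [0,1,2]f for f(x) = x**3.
3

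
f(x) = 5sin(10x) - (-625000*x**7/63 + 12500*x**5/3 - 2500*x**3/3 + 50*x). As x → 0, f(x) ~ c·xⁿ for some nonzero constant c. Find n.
9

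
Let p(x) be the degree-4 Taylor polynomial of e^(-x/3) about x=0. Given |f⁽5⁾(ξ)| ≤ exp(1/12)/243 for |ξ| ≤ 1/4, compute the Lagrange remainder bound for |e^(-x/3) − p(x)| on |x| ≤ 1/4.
exp(1/12)/29859840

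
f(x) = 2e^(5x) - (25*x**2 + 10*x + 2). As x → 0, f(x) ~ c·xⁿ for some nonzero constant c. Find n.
3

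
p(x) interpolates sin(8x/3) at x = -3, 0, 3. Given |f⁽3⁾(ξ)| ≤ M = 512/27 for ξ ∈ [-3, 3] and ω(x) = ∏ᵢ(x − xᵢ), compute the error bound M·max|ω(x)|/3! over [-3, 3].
512*sqrt(3)/27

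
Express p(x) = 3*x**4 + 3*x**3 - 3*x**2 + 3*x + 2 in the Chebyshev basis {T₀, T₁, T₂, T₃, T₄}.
(13/8)T₀ + (21/4)T₁ + (3/4)T₃ + (3/8)T₄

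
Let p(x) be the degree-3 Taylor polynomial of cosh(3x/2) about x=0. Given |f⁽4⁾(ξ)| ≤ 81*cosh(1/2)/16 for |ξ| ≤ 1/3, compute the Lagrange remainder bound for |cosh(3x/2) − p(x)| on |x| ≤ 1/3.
cosh(1/2)/384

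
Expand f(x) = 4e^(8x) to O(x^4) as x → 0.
4 + 32*x + 128*x**2 + 1024*x**3/3 + O(x**4)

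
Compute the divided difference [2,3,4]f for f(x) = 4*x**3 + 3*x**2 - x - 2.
39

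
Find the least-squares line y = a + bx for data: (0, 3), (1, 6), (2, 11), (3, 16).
a = 12/5, b = 22/5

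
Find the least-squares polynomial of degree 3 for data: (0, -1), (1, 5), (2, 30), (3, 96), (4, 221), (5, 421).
-7/9 + (277/378)x + (80/63)x² + (167/54)x³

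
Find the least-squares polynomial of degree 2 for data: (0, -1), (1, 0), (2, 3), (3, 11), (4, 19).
-38/35 + (-23/70)x + (19/14)x²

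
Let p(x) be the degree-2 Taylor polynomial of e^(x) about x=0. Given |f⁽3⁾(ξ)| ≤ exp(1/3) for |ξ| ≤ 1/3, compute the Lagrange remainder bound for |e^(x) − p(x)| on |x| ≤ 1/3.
exp(1/3)/162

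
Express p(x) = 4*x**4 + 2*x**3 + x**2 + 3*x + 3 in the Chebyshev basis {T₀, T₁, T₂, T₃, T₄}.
(5)T₀ + (9/2)T₁ + (5/2)T₂ + (1/2)T₃ + (1/2)T₄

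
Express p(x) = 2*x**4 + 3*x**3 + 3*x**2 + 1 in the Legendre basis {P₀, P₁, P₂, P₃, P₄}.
(12/5)P₀ + (9/5)P₁ + (22/7)P₂ + (6/5)P₃ + (16/35)P₄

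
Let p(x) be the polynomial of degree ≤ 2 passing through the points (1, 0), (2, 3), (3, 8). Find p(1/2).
-3/4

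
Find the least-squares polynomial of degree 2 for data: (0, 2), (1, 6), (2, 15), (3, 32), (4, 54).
73/35 + (3/7)x + (22/7)x²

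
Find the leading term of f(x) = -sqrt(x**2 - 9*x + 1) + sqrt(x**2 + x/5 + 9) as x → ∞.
23/5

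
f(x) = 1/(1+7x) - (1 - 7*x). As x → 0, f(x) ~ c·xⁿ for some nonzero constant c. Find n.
2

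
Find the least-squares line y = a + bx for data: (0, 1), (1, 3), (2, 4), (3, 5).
a = 13/10, b = 13/10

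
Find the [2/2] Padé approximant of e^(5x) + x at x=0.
(-145*x**2/36 + 8*x/3 + 1)/(125*x**2/36 - 10*x/3 + 1)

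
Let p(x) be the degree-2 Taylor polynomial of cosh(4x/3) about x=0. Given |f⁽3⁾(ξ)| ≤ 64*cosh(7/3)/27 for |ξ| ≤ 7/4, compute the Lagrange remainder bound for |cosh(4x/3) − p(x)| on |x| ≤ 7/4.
343*cosh(7/3)/162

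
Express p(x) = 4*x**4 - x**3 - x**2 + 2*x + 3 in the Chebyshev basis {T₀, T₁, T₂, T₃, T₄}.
(4)T₀ + (5/4)T₁ + (3/2)T₂ + (-1/4)T₃ + (1/2)T₄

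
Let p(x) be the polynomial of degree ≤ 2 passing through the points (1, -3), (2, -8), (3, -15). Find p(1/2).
-5/4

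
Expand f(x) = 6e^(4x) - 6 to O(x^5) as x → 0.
24*x + 48*x**2 + 64*x**3 + 64*x**4 + O(x**5)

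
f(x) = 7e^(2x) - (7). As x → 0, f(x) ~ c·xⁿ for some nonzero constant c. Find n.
1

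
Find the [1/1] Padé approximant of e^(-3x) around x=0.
(1 - 3*x/2)/(3*x/2 + 1)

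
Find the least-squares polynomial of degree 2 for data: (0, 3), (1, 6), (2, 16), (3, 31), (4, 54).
106/35 + (-11/70)x + (45/14)x²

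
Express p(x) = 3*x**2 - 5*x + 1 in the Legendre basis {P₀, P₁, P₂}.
(2)P₀ + (-5)P₁ + (2)P₂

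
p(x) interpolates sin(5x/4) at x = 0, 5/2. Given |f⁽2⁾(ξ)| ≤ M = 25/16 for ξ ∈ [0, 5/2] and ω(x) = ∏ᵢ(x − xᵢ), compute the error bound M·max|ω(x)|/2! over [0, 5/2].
625/512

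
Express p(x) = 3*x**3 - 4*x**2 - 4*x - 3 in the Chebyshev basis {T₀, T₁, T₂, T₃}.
(-5)T₀ + (-7/4)T₁ + (-2)T₂ + (3/4)T₃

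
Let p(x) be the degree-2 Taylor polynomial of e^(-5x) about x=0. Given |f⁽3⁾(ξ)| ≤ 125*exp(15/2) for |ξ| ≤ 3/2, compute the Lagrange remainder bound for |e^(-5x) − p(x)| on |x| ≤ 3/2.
1125*exp(15/2)/16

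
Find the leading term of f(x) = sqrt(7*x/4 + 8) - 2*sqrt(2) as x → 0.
7*sqrt(2)*x/32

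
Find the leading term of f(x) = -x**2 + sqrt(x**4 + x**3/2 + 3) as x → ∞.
x/4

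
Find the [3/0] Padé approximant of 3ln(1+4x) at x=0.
4*x*(16*x**2 - 6*x + 3)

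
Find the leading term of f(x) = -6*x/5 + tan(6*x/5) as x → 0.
72*x**3/125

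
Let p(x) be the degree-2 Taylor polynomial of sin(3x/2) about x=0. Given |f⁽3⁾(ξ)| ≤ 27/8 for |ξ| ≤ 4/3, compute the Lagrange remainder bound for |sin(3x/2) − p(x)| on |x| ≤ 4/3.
4/3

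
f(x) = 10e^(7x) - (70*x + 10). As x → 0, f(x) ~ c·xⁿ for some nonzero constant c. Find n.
2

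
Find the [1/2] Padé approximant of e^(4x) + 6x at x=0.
(638*x/69 + 1)/(-32*x**2/69 - 52*x/69 + 1)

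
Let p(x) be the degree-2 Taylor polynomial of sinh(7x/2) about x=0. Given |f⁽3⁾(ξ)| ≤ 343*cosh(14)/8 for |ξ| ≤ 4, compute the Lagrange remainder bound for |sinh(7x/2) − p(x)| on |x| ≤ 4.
1372*cosh(14)/3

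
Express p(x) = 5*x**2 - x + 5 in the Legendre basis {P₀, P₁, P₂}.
(20/3)P₀ - P₁ + (10/3)P₂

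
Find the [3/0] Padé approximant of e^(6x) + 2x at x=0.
36*x**3 + 18*x**2 + 8*x + 1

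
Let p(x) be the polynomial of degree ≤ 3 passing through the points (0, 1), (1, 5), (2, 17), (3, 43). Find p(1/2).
19/8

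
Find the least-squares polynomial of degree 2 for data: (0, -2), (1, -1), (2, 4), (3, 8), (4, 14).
-81/35 + (107/70)x + (9/14)x²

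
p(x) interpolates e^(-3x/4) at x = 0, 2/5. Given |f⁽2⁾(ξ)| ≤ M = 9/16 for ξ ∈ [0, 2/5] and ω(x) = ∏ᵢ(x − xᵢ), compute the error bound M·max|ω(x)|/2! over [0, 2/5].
9/800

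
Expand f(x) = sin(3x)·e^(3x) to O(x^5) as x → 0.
3*x + 9*x**2 + 9*x**3 + O(x**5)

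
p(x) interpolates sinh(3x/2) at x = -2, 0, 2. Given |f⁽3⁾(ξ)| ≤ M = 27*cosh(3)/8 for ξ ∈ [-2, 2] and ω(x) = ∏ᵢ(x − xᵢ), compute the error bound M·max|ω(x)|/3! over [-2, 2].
sqrt(3)*cosh(3)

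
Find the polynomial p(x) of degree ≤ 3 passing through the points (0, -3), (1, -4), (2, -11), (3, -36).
-2*x**3 + 3*x**2 - 2*x - 3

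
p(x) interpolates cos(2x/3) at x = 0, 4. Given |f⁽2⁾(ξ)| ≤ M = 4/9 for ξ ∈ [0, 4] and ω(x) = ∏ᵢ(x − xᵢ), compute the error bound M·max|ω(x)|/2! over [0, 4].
8/9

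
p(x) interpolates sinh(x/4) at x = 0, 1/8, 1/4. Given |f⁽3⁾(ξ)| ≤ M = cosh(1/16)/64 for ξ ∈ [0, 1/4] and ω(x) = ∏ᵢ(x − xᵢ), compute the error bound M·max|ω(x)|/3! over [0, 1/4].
sqrt(3)*cosh(1/16)/884736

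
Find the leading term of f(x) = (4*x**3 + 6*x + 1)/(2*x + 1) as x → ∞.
2*x**2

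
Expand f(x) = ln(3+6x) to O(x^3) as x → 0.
log(3) + 2*x - 2*x**2 + O(x**3)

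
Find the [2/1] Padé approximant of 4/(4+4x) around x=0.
1/(x + 1)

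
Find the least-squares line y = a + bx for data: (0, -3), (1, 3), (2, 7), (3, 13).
a = -14/5, b = 26/5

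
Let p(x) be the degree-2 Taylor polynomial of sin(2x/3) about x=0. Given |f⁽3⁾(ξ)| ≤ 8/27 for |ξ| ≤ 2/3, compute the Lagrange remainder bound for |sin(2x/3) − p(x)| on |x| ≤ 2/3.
32/2187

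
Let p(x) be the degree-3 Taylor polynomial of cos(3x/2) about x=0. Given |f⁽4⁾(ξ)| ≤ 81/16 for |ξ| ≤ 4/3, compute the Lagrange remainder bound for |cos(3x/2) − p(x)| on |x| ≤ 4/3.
2/3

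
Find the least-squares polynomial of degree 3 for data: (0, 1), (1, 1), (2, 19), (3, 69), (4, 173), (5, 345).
59/63 + (-397/189)x + (-4/9)x² + (79/27)x³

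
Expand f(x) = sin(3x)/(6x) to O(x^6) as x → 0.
1/2 - 3*x**2/4 + 27*x**4/80 + O(x**6)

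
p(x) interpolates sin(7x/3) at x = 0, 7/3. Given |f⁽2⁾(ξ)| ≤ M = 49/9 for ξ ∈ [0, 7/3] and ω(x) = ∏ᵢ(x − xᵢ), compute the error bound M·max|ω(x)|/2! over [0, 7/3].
2401/648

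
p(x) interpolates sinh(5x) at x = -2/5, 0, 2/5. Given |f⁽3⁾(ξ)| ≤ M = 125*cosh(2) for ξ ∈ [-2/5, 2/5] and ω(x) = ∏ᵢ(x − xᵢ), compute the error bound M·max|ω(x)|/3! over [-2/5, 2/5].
8*sqrt(3)*cosh(2)/27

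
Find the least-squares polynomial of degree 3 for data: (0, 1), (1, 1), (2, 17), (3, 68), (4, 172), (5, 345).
139/126 + (-2221/756)x + (-53/126)x² + (319/108)x³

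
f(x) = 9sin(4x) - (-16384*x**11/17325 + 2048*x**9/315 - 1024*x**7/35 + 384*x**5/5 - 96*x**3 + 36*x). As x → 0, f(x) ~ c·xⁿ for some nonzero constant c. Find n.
13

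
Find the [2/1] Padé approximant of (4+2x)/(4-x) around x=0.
(x/2 + 1)/(1 - x/4)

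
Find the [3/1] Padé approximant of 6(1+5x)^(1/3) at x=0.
(-250*x**3/27 + 50*x**2/3 + 30*x + 6)/(10*x/3 + 1)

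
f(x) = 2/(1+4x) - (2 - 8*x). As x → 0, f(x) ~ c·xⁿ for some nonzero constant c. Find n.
2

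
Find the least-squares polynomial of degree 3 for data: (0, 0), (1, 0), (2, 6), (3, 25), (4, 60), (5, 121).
-4/63 + (-299/378)x + (-13/252)x² + (109/108)x³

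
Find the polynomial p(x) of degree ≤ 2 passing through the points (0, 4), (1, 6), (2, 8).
2*x + 4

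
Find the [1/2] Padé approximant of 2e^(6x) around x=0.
(4*x + 2)/(6*x**2 - 4*x + 1)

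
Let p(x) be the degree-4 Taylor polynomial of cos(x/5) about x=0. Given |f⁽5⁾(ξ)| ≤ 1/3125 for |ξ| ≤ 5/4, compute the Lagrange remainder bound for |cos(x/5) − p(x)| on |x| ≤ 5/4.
1/122880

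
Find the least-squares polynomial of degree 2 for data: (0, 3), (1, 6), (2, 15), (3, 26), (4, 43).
101/35 + (10/7)x + (15/7)x²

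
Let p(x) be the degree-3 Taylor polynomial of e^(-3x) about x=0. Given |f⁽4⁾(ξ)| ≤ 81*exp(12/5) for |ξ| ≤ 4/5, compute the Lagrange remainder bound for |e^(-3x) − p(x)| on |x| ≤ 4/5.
864*exp(12/5)/625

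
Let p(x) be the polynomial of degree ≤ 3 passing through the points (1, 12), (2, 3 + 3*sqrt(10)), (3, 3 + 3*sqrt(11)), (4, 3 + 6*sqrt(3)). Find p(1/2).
-105*sqrt(10)/16 - 15*sqrt(3)/8 + 63*sqrt(11)/16 + 363/16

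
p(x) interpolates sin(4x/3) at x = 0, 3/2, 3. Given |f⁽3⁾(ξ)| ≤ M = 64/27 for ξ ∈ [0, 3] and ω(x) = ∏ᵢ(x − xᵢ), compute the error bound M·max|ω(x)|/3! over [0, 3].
8*sqrt(3)/27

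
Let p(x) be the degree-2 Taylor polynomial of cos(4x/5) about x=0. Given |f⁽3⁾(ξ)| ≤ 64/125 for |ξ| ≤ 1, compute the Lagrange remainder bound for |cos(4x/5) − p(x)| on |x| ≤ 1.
32/375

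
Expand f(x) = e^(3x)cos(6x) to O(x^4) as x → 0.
1 + 3*x - 27*x**2/2 - 99*x**3/2 + O(x**4)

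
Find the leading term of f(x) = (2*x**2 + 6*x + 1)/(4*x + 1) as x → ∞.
x/2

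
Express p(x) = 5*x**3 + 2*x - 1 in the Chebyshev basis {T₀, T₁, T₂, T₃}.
-T₀ + (23/4)T₁ + (5/4)T₃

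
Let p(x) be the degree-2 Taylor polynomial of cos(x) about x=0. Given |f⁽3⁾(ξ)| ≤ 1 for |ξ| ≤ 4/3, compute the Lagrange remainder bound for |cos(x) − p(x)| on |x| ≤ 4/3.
32/81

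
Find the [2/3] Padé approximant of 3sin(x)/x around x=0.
(3 - 7*x**2/20)/(x**2/20 + 1)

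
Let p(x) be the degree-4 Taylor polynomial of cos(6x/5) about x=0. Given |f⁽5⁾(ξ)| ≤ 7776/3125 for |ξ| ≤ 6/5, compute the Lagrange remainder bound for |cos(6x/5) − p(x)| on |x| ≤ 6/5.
2519424/48828125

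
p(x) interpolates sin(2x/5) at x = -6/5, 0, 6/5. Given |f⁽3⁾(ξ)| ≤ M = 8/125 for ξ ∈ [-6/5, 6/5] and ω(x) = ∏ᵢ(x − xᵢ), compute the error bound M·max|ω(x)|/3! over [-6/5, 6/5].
64*sqrt(3)/15625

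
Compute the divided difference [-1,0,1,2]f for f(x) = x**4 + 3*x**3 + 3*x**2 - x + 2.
5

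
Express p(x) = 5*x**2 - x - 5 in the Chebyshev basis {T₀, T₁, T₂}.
(-5/2)T₀ - T₁ + (5/2)T₂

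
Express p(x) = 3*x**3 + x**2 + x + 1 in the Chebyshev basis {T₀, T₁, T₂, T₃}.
(3/2)T₀ + (13/4)T₁ + (1/2)T₂ + (3/4)T₃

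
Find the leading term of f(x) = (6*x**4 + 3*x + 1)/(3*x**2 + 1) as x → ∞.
2*x**2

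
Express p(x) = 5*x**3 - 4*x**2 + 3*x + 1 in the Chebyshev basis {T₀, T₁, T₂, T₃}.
-T₀ + (27/4)T₁ + (-2)T₂ + (5/4)T₃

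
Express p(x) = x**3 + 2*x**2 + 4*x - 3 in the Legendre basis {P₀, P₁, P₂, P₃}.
(-7/3)P₀ + (23/5)P₁ + (4/3)P₂ + (2/5)P₃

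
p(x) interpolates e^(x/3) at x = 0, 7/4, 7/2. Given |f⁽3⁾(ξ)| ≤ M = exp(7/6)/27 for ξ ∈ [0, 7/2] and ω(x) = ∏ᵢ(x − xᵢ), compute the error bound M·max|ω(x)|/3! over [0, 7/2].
343*sqrt(3)*exp(7/6)/46656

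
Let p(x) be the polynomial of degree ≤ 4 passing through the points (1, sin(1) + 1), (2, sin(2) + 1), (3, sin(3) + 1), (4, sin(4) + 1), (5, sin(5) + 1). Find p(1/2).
-105*sin(2)/32 + 35*sin(5)/128 + 189*sin(3)/64 + 1 - 45*sin(4)/32 + 315*sin(1)/128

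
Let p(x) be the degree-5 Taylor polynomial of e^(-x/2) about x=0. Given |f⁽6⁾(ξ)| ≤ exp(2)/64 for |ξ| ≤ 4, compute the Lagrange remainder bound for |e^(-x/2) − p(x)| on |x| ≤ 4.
4*exp(2)/45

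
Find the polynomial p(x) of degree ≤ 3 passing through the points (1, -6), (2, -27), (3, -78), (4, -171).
-2*x**3 - 3*x**2 + 2*x - 3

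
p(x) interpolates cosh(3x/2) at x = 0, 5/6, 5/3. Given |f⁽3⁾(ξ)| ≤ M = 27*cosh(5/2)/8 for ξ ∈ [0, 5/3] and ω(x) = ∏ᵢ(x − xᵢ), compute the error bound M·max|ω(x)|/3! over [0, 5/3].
125*sqrt(3)*cosh(5/2)/1728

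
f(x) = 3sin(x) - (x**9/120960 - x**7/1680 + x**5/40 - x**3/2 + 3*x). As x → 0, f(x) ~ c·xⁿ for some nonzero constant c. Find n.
11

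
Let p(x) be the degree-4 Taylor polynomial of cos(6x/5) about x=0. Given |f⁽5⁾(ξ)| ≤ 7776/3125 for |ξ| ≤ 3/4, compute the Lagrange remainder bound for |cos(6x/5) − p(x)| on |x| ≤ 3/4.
19683/4000000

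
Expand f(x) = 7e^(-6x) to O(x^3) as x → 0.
7 - 42*x + 126*x**2 + O(x**3)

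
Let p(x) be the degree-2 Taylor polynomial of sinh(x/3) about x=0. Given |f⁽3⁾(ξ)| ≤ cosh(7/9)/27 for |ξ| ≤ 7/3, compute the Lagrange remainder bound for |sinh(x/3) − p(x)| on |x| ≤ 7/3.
343*cosh(7/9)/4374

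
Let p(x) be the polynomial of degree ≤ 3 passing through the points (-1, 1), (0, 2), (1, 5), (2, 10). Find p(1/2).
13/4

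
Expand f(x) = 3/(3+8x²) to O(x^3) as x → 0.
1 - 8*x**2/3 + O(x**3)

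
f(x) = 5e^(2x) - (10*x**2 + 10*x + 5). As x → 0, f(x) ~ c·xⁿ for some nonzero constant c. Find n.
3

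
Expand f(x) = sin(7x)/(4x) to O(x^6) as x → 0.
7/4 - 343*x**2/24 + 16807*x**4/480 + O(x**6)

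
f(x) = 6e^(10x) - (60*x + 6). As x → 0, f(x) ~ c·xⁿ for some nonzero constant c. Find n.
2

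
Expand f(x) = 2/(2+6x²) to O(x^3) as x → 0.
1 - 3*x**2 + O(x**3)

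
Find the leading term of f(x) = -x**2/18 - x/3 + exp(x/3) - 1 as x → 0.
x**3/162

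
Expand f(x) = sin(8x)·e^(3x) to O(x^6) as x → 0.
8*x + 24*x**2 - 148*x**3/3 - 220*x**4 - 1259*x**5/15 + O(x**6)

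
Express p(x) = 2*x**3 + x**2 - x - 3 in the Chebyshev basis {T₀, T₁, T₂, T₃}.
(-5/2)T₀ + (1/2)T₁ + (1/2)T₂ + (1/2)T₃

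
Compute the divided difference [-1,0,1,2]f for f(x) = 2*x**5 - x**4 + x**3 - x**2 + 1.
9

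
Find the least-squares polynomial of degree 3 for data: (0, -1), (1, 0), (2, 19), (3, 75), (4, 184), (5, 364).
-17/18 + (-2143/756)x + (85/126)x² + (313/108)x³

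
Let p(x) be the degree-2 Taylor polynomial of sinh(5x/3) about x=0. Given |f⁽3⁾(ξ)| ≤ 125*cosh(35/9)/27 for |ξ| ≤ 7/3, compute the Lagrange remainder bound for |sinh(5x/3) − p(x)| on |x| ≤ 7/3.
42875*cosh(35/9)/4374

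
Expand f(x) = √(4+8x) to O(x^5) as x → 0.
2 + 2*x - x**2 + x**3 - 5*x**4/4 + O(x**5)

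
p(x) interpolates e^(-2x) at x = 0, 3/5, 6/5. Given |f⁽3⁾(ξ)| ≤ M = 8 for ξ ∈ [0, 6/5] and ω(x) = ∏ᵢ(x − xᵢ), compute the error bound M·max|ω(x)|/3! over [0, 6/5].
8*sqrt(3)/125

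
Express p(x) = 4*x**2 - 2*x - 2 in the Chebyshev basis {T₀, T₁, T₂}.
(-2)T₁ + (2)T₂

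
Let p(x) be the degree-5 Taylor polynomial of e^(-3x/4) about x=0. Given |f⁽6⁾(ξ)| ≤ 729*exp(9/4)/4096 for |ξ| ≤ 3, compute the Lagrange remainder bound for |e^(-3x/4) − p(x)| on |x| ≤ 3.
59049*exp(9/4)/327680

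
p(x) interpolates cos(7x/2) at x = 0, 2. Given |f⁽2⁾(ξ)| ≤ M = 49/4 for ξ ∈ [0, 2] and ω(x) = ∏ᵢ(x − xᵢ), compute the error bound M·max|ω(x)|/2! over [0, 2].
49/8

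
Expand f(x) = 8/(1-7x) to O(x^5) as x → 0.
8 + 56*x + 392*x**2 + 2744*x**3 + 19208*x**4 + O(x**5)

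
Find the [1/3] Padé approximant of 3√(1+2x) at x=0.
(21*x/4 + 3)/(x**3/8 - x**2/4 + 3*x/4 + 1)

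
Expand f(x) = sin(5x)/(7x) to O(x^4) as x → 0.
5/7 - 125*x**2/42 + O(x**4)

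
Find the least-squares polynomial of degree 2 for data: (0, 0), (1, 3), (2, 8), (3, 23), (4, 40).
8/35 + (-6/7)x + (19/7)x²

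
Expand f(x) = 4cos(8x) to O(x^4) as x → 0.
4 - 128*x**2 + O(x**4)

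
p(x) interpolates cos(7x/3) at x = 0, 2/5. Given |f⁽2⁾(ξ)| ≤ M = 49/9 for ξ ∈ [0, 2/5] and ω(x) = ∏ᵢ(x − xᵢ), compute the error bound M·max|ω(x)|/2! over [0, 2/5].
49/450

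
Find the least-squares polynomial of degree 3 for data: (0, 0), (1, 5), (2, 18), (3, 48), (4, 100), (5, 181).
2/21 + (20/9)x + (26/21)x² + (10/9)x³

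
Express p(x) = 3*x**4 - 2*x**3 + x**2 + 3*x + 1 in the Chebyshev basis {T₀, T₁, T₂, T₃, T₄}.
(21/8)T₀ + (3/2)T₁ + (2)T₂ + (-1/2)T₃ + (3/8)T₄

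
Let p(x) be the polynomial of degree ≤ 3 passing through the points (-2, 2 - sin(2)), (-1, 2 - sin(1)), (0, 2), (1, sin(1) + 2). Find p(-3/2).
-7*sin(1)/8 - 5*sin(2)/16 + 2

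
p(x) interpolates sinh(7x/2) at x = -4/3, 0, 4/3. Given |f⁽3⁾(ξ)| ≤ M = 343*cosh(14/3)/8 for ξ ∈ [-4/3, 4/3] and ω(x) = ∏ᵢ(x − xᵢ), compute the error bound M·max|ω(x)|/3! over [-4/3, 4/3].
2744*sqrt(3)*cosh(14/3)/729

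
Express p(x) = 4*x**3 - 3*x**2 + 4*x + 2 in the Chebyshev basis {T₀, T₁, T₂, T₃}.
(1/2)T₀ + (7)T₁ + (-3/2)T₂ + T₃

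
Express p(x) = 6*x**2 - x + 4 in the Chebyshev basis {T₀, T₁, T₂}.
(7)T₀ - T₁ + (3)T₂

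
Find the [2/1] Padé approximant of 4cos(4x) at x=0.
4 - 32*x**2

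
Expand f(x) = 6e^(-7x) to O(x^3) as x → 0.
6 - 42*x + 147*x**2 + O(x**3)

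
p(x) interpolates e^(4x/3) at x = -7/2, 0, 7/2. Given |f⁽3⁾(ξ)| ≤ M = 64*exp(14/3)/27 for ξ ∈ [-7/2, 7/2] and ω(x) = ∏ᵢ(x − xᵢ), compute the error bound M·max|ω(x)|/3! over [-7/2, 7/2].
2744*sqrt(3)*exp(14/3)/729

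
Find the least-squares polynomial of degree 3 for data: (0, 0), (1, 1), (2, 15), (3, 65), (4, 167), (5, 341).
19/126 + (-589/756)x + (-263/126)x² + (343/108)x³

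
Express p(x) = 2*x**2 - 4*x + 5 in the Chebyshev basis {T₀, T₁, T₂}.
(6)T₀ + (-4)T₁ + T₂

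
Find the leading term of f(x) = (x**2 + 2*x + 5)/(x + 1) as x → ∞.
x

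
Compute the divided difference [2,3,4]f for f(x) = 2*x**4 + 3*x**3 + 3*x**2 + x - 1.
140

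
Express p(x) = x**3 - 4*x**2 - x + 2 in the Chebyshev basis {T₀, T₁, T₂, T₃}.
(-1/4)T₁ + (-2)T₂ + (1/4)T₃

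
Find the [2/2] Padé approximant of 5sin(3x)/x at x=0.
(15 - 63*x**2/4)/(9*x**2/20 + 1)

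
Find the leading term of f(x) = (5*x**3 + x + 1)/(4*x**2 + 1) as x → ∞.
5*x/4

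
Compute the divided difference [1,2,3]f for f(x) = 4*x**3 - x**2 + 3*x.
23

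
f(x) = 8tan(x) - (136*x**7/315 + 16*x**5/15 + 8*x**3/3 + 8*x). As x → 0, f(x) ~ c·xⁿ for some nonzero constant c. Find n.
9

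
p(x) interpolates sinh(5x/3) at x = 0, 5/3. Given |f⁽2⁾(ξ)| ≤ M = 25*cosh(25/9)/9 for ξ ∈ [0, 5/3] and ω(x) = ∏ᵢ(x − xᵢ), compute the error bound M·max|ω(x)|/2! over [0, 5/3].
625*cosh(25/9)/648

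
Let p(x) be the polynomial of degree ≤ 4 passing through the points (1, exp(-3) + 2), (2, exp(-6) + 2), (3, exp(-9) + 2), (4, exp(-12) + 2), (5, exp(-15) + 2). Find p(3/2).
(-70*exp(6) - 5 + 28*exp(3) + 140*exp(9) + 35*exp(12) + 256*exp(15))*exp(-15)/128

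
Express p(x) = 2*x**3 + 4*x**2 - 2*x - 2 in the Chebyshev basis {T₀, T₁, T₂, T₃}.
(-1/2)T₁ + (2)T₂ + (1/2)T₃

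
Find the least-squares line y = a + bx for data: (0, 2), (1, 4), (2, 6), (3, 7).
a = 11/5, b = 17/10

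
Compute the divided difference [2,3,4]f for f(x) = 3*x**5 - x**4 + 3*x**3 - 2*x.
827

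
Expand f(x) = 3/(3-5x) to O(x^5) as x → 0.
1 + 5*x/3 + 25*x**2/9 + 125*x**3/27 + 625*x**4/81 + O(x**5)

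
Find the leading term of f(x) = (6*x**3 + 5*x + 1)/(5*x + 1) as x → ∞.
6*x**2/5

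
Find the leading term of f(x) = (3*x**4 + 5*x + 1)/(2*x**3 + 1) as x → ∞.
3*x/2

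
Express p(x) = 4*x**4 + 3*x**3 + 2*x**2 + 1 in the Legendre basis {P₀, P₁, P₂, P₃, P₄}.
(37/15)P₀ + (9/5)P₁ + (76/21)P₂ + (6/5)P₃ + (32/35)P₄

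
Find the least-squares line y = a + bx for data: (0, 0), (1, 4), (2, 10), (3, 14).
a = -1/5, b = 24/5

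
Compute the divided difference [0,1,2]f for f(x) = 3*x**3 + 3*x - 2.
9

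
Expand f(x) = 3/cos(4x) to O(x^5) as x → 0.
3 + 24*x**2 + 160*x**4 + O(x**5)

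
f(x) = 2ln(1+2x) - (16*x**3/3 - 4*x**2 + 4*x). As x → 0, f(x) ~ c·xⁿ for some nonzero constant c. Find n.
4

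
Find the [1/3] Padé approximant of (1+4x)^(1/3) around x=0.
(10*x/3 + 1)/(64*x**3/81 - 8*x**2/9 + 2*x + 1)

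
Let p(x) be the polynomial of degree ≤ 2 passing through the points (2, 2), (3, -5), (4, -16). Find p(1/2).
5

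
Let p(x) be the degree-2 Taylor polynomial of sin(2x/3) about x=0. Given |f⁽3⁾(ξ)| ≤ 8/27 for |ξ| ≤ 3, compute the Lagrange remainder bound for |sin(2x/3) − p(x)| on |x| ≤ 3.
4/3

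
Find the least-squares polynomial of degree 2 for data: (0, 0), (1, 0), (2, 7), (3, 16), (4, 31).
-8/35 + (-47/35)x + (16/7)x²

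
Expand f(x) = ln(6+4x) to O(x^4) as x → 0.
log(6) + 2*x/3 - 2*x**2/9 + 8*x**3/81 + O(x**4)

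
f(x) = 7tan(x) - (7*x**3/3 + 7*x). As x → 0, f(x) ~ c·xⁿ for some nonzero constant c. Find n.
5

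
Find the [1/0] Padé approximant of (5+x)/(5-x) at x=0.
2*x/5 + 1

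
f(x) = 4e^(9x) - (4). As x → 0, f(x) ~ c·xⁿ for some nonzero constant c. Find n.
1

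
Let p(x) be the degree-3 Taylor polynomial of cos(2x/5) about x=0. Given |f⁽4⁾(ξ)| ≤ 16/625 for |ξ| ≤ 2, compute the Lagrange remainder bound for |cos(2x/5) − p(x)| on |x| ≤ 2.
32/1875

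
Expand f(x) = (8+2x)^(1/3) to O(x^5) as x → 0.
2 + x/6 - x**2/72 + 5*x**3/2592 - 5*x**4/15552 + O(x**5)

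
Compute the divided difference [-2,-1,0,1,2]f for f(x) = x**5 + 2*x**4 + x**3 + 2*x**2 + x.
2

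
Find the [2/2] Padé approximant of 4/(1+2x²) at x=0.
4/(2*x**2 + 1)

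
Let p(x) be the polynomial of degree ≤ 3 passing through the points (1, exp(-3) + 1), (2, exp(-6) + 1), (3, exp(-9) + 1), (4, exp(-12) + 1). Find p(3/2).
(-5*exp(3) + 1 + 15*exp(6) + 5*exp(9) + 16*exp(12))*exp(-12)/16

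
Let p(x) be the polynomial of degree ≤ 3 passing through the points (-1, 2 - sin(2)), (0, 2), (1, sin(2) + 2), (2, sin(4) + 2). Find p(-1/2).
-5*sin(2)/8 + sin(4)/16 + 2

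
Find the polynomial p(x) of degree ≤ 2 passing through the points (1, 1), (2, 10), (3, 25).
3*x**2 - 2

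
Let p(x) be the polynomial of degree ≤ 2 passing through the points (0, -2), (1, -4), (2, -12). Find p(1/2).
-9/4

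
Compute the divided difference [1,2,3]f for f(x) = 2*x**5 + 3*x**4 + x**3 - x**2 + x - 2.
260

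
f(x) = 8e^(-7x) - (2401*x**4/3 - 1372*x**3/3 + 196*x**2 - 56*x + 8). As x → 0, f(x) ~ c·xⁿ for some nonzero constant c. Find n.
5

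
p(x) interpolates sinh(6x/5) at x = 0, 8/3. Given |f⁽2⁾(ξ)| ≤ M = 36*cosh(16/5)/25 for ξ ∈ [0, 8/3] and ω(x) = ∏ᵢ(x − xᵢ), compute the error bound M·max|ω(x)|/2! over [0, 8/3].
32*cosh(16/5)/25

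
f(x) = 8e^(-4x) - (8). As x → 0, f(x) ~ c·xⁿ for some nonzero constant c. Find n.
1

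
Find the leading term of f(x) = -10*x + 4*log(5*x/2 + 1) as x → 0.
-25*x**2/2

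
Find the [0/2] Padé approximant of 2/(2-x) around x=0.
1/(1 - x/2)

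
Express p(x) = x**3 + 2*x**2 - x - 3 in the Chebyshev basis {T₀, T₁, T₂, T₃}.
(-2)T₀ + (-1/4)T₁ + T₂ + (1/4)T₃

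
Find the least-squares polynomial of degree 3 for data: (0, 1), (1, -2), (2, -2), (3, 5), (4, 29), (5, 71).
22/21 + (-313/126)x + (-131/84)x² + (35/36)x³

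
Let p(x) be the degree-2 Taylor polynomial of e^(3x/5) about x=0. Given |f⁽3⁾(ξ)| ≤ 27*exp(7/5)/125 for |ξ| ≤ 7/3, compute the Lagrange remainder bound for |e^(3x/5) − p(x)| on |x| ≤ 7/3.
343*exp(7/5)/750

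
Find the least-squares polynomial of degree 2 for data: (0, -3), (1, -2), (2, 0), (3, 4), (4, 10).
-101/35 + (-8/35)x + (6/7)x²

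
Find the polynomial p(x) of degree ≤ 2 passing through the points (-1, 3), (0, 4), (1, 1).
-2*x**2 - x + 4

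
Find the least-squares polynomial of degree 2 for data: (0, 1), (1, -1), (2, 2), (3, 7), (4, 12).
17/35 + (-11/7)x + (8/7)x²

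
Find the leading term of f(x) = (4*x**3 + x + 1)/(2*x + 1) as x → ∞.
2*x**2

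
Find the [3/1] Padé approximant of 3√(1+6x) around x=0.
(-81*x**3/8 + 81*x**2/4 + 81*x/4 + 3)/(15*x/4 + 1)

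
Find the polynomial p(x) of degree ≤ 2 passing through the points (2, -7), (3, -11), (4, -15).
1 - 4*x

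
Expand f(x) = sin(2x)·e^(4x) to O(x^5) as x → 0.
2*x + 8*x**2 + 44*x**3/3 + 16*x**4 + O(x**5)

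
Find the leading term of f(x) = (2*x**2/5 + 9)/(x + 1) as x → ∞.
2*x/5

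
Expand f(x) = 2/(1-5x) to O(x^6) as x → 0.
2 + 10*x + 50*x**2 + 250*x**3 + 1250*x**4 + 6250*x**5 + O(x**6)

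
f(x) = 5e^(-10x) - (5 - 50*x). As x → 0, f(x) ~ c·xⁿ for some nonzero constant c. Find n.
2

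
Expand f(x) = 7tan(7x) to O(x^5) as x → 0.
49*x + 2401*x**3/3 + O(x**5)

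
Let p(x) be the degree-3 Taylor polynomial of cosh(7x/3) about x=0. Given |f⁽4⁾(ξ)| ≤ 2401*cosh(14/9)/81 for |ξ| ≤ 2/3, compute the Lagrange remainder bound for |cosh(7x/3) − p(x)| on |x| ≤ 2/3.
4802*cosh(14/9)/19683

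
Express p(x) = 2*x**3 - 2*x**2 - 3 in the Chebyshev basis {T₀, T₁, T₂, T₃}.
(-4)T₀ + (3/2)T₁ - T₂ + (1/2)T₃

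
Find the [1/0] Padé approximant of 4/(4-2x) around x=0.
x/2 + 1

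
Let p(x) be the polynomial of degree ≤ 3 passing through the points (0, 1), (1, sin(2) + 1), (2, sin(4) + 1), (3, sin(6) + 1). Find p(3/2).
9*sin(4)/16 - sin(6)/16 + 9*sin(2)/16 + 1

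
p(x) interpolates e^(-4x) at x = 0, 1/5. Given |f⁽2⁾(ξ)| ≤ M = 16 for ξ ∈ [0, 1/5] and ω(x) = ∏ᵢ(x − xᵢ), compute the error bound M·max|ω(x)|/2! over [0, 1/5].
2/25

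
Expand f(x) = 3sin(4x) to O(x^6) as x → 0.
12*x - 32*x**3 + 128*x**5/5 + O(x**6)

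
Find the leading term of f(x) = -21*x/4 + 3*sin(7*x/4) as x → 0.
-343*x**3/128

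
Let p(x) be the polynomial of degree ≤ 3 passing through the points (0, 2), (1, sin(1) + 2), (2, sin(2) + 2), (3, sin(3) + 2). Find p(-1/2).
-35*sin(1)/16 - 5*sin(3)/16 + 21*sin(2)/16 + 2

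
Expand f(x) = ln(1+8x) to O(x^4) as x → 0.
8*x - 32*x**2 + 512*x**3/3 + O(x**4)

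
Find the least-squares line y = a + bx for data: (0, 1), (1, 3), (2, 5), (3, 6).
a = 6/5, b = 17/10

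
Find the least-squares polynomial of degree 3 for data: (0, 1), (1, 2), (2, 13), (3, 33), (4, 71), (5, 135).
40/63 + (271/189)x + (31/252)x² + (107/108)x³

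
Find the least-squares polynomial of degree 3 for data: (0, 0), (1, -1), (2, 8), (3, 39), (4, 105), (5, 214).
5/42 + (-767/252)x + (-23/84)x² + (17/9)x³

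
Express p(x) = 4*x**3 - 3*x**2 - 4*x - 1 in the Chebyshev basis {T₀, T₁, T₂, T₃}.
(-5/2)T₀ - T₁ + (-3/2)T₂ + T₃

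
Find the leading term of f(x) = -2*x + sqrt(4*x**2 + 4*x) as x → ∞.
1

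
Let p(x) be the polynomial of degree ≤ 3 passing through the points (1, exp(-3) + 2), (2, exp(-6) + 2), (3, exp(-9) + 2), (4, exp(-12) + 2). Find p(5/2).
(-exp(9) - 1 + 9*exp(3) + 9*exp(6) + 32*exp(12))*exp(-12)/16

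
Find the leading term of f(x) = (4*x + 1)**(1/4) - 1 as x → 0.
x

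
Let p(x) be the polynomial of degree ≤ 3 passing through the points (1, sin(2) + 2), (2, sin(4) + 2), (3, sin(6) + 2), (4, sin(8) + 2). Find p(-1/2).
135*sin(6)/16 - 35*sin(8)/16 + 2 + 105*sin(2)/16 - 189*sin(4)/16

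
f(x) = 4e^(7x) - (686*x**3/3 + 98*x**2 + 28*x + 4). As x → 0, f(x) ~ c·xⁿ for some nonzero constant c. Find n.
4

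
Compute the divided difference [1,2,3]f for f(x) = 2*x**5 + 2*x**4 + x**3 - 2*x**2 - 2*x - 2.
234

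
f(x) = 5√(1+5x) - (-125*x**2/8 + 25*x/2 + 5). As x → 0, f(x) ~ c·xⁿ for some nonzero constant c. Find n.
3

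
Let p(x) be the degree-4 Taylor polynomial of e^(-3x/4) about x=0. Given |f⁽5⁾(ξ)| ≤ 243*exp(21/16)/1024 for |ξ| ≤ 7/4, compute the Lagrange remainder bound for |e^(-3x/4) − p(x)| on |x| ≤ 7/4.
1361367*exp(21/16)/41943040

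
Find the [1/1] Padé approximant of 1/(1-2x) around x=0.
1/(1 - 2*x)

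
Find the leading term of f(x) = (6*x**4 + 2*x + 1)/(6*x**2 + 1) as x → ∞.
x**2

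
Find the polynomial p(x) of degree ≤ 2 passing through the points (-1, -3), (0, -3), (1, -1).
x**2 + x - 3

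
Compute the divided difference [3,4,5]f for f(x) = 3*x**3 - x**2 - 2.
35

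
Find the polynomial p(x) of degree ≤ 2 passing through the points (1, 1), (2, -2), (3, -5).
4 - 3*x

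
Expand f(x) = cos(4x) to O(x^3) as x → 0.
1 - 8*x**2 + O(x**3)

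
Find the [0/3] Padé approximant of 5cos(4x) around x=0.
5/(8*x**2 + 1)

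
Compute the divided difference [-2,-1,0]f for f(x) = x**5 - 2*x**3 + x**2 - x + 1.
-8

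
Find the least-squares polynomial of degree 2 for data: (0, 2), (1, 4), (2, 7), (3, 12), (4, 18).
71/35 + (8/7)x + (5/7)x²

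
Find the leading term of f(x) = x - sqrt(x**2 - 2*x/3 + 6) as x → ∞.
1/3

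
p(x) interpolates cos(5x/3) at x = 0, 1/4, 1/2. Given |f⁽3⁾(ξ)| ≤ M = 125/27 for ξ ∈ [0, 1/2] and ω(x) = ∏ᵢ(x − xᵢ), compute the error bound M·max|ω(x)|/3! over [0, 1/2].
125*sqrt(3)/46656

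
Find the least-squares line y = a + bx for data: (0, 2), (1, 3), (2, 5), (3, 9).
a = 13/10, b = 23/10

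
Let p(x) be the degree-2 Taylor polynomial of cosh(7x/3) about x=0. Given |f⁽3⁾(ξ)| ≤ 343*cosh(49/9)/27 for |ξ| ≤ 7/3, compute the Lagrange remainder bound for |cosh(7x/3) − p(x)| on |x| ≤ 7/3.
117649*cosh(49/9)/4374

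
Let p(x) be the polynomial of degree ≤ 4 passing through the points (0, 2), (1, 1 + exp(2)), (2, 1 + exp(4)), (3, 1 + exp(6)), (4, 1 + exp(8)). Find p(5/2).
-5*exp(8)/128 - 5*exp(2)/32 + 131/128 + 45*exp(4)/64 + 15*exp(6)/32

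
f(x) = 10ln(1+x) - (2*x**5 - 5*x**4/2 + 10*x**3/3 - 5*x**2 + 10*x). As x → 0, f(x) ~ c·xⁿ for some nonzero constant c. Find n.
6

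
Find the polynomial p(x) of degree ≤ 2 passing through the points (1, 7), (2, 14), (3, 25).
2*x**2 + x + 4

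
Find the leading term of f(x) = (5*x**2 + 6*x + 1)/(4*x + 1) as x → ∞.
5*x/4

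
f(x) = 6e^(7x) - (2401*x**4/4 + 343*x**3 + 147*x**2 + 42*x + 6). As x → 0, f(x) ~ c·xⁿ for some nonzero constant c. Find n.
5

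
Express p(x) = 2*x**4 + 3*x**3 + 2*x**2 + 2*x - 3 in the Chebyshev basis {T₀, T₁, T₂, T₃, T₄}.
(-5/4)T₀ + (17/4)T₁ + (2)T₂ + (3/4)T₃ + (1/4)T₄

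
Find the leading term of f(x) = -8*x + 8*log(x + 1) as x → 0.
-4*x**2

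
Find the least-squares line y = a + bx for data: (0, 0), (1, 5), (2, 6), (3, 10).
a = 3/5, b = 31/10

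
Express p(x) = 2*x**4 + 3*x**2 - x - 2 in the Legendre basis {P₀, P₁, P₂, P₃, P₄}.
(-3/5)P₀ - P₁ + (22/7)P₂ + (16/35)P₄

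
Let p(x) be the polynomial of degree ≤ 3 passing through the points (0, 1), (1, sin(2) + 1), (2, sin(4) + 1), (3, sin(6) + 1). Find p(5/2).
15*sin(4)/16 - 5*sin(2)/16 + 5*sin(6)/16 + 1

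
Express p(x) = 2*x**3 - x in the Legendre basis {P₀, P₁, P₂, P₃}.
(1/5)P₁ + (4/5)P₃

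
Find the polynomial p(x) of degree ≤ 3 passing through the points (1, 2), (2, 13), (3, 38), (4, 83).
x**3 + x**2 + x - 1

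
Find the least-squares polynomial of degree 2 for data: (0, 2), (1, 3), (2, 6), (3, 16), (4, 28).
15/7 + (-25/14)x + (29/14)x²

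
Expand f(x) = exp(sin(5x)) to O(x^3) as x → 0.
1 + 5*x + 25*x**2/2 + O(x**3)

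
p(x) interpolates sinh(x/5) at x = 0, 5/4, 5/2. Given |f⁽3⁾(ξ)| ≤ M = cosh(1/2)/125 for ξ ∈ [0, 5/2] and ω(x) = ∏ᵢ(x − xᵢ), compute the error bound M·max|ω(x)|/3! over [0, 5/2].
sqrt(3)*cosh(1/2)/1728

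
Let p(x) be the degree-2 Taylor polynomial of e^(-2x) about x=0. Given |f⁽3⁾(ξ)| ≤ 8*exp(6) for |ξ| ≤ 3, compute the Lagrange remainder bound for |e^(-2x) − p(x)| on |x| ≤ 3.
36*exp(6)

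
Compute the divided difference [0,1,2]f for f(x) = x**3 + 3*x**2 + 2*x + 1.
6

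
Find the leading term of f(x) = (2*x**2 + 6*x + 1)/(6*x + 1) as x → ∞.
x/3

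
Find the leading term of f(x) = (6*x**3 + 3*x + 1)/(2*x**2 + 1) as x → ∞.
3*x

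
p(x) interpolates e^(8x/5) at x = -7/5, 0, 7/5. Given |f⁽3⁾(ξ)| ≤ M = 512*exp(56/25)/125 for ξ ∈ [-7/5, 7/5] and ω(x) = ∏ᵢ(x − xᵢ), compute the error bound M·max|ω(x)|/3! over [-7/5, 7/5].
175616*sqrt(3)*exp(56/25)/421875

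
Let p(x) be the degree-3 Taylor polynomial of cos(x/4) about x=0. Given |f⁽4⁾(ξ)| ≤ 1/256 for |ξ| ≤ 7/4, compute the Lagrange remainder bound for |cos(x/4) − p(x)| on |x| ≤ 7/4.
2401/1572864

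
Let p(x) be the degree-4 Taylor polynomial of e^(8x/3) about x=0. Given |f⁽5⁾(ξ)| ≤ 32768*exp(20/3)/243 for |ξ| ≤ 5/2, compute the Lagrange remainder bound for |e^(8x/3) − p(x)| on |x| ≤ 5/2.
80000*exp(20/3)/729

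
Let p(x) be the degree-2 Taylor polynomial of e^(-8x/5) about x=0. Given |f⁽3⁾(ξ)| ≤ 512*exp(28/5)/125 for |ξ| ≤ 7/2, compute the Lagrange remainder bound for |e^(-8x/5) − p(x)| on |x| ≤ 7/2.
10976*exp(28/5)/375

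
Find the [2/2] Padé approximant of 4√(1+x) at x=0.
(5*x**2/4 + 5*x + 4)/(x**2/16 + 3*x/4 + 1)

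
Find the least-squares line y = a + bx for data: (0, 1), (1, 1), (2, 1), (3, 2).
a = 4/5, b = 3/10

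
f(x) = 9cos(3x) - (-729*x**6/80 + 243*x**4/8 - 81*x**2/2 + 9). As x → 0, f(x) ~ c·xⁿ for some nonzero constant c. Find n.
8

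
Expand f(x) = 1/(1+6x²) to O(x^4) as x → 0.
1 - 6*x**2 + O(x**4)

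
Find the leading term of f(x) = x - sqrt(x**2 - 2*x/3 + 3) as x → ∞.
1/3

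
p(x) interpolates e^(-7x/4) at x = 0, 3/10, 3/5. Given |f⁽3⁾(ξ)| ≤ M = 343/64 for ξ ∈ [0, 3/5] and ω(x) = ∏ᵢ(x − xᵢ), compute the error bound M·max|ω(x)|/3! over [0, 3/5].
343*sqrt(3)/64000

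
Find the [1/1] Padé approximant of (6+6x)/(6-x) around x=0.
(x + 1)/(1 - x/6)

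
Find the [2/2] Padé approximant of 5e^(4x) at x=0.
(20*x**2/3 + 10*x + 5)/(4*x**2/3 - 2*x + 1)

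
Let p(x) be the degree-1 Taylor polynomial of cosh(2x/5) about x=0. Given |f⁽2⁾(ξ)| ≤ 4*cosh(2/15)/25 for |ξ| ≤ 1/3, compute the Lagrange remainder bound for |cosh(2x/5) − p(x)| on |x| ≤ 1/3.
2*cosh(2/15)/225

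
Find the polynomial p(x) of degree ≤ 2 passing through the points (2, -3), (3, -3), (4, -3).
-3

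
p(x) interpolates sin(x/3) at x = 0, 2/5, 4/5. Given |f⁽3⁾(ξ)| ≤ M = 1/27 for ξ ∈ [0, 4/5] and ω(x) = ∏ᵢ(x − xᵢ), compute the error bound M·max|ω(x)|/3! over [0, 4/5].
8*sqrt(3)/91125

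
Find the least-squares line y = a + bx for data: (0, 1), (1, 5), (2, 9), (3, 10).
a = 8/5, b = 31/10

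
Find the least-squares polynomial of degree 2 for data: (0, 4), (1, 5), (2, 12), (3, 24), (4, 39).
26/7 + (-37/70)x + (33/14)x²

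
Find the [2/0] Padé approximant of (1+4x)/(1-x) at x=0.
5*x**2 + 5*x + 1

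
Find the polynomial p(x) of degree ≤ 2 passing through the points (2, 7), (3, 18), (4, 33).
2*x**2 + x - 3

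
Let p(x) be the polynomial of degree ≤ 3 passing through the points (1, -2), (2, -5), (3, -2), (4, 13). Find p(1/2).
-1/8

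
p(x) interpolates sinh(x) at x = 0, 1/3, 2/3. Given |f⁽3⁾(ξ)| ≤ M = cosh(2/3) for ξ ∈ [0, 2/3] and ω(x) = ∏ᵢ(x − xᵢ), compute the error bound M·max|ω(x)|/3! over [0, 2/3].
sqrt(3)*cosh(2/3)/729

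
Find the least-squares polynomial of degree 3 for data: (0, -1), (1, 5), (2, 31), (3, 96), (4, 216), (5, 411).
-127/126 + (1381/756)x + (73/63)x² + (323/108)x³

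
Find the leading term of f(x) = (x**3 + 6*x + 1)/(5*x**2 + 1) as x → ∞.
x/5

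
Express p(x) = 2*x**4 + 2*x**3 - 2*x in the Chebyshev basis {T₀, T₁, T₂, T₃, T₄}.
(3/4)T₀ + (-1/2)T₁ + T₂ + (1/2)T₃ + (1/4)T₄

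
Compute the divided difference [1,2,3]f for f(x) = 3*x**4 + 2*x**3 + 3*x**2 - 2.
90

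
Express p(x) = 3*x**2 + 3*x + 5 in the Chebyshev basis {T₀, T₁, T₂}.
(13/2)T₀ + (3)T₁ + (3/2)T₂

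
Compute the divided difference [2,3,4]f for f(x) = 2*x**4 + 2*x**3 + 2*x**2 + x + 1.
130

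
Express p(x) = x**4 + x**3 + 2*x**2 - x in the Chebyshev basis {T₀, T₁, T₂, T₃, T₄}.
(11/8)T₀ + (-1/4)T₁ + (3/2)T₂ + (1/4)T₃ + (1/8)T₄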